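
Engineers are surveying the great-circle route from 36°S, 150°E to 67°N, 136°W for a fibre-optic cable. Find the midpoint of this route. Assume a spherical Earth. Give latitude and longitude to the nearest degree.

≈ 19°N, 172°E

Convert each endpoint to a unit vector on the sphere (x = cos φ cos λ, y = cos φ sin λ, z = sin φ).
The central angle between the endpoints is δ = arccos(p₁·p₂) ≈ 2.042 rad (117.0°).
Interpolate at f = 1/2 with slerp weights a = sin((1−f)δ)/sin δ ≈ 0.957, b = sin(fδ)/sin δ ≈ 0.957.
p = a·p₁ + b·p₂ ≈ (-0.939, 0.127, 0.318); φ = arcsin(p_z) ≈ 18.56°, λ = atan2(p_y, p_x) ≈ 172.28°.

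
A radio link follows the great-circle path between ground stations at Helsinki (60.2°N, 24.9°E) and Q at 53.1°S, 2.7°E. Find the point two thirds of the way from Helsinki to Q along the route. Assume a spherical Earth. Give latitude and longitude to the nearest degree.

Write both endpoints as unit vectors p₁, p₂ with components (cos φ cos λ, cos φ sin λ, sin φ).
The central angle between the endpoints is δ = arccos(p₁·p₂) ≈ 2.002 rad (114.7°).
Interpolate at f = 2/3 with slerp weights a = sin((1−f)δ)/sin δ ≈ 0.681, b = sin(fδ)/sin δ ≈ 1.070.
p = a·p₁ + b·p₂ ≈ (0.949, 0.173, -0.265); φ = arcsin(p_z) ≈ -15.35°, λ = atan2(p_y, p_x) ≈ 10.32°.

≈ 15°S, 10°E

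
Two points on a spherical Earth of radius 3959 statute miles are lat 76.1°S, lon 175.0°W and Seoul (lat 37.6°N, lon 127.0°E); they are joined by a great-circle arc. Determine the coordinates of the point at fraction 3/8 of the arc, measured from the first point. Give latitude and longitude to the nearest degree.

Convert each endpoint to a unit vector on the sphere (x = cos φ cos λ, y = cos φ sin λ, z = sin φ).
The central angle between the endpoints is δ = arccos(p₁·p₂) ≈ 2.085 rad (119.4°).
Interpolate at f = 3/8 with slerp weights a = sin((1−f)δ)/sin δ ≈ 1.107, b = sin(fδ)/sin δ ≈ 0.809.
p = a·p₁ + b·p₂ ≈ (-0.651, 0.489, -0.581); φ = arcsin(p_z) ≈ -35.54°, λ = atan2(p_y, p_x) ≈ 143.09°.

≈ lat 36°S, lon 143°E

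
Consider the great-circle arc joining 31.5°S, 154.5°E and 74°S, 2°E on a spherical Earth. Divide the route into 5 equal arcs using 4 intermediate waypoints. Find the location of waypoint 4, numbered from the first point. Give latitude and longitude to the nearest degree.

≈ 83°S, 68°E

Write both endpoints as unit vectors p₁, p₂ with components (cos φ cos λ, cos φ sin λ, sin φ).
The central angle between the endpoints is δ = arccos(p₁·p₂) ≈ 1.273 rad (72.9°).
Interpolate at f = 4/5 with slerp weights a = sin((1−f)δ)/sin δ ≈ 0.263, b = sin(fδ)/sin δ ≈ 0.890.
p = a·p₁ + b·p₂ ≈ (0.043, 0.105, -0.994); φ = arcsin(p_z) ≈ -83.48°, λ = atan2(p_y, p_x) ≈ 67.98°.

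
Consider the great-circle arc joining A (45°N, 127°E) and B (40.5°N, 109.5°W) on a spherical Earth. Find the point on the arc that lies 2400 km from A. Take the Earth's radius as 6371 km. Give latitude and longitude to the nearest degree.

Write both endpoints as unit vectors p₁, p₂ with components (cos φ cos λ, cos φ sin λ, sin φ).
The central angle between the endpoints is δ = arccos(p₁·p₂) ≈ 1.408 rad (80.7°). The total great-circle distance is δ·R ≈ 1.408 × 6371 ≈ 8968 km, so the target fraction is f = 2400/8968 ≈ 0.268.
Interpolate at f ≈ 0.268 with slerp weights a = sin((1−f)δ)/sin δ ≈ 0.869, b = sin(fδ)/sin δ ≈ 0.373.
p = a·p₁ + b·p₂ ≈ (-0.465, 0.224, 0.857); φ = arcsin(p_z) ≈ 58.96°, λ = atan2(p_y, p_x) ≈ 154.29°.

≈ (59°N, 154°E)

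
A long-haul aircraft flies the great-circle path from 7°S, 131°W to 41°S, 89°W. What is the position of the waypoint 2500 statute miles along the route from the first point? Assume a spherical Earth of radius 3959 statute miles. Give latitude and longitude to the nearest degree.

≈ 33°S, 104°W

The haversine formula gives a central angle δ ≈ 0.881 rad (50.5°) between the endpoints. The total great-circle distance is δ·R ≈ 0.881 × 3959 ≈ 3487 mi, so the target fraction is f = 2500/3487 ≈ 0.717.
Interpolate at f ≈ 0.717 with slerp weights a = sin((1−f)δ)/sin δ ≈ 0.320, b = sin(fδ)/sin δ ≈ 0.766.
p = a·p₁ + b·p₂ ≈ (-0.198, -0.817, -0.541); φ = arcsin(p_z) ≈ -32.76°, λ = atan2(p_y, p_x) ≈ -103.63°.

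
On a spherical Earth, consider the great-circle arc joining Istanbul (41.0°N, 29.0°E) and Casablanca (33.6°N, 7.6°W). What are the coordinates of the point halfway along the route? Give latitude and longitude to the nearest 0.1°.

≈ 38.7°N, 9.8°E

Convert each endpoint to a unit vector on the sphere (x = cos φ cos λ, y = cos φ sin λ, z = sin φ).
The central angle between the endpoints is δ = arccos(p₁·p₂) ≈ 0.520 rad (29.8°).
Interpolate at f = 1/2 with slerp weights a = sin((1−f)δ)/sin δ ≈ 0.517, b = sin(fδ)/sin δ ≈ 0.517.
p = a·p₁ + b·p₂ ≈ (0.769, 0.132, 0.626); φ = arcsin(p_z) ≈ 38.74°, λ = atan2(p_y, p_x) ≈ 9.77°.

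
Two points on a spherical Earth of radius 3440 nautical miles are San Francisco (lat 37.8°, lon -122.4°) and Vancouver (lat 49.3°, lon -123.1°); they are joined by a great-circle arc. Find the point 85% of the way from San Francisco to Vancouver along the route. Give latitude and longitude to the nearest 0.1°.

≈ lat 47.6°, lon -123.0°

The haversine formula gives a central angle δ ≈ 0.201 rad (11.5°) between the endpoints.
Interpolate at f = 0.85 with slerp weights a = sin((1−f)δ)/sin δ ≈ 0.151, b = sin(fδ)/sin δ ≈ 0.852.
p = a·p₁ + b·p₂ ≈ (-0.367, -0.566, 0.738); φ = arcsin(p_z) ≈ 47.58°, λ = atan2(p_y, p_x) ≈ -122.98°.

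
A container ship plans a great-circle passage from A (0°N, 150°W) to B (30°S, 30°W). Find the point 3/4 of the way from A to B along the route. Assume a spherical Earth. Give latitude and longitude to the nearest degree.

From cos δ = sin φ₁ sin φ₂ + cos φ₁ cos φ₂ cos Δλ, the central angle is δ ≈ 2.019 rad (115.7°).
Interpolate at f = 3/4 with slerp weights a = sin((1−f)δ)/sin δ ≈ 0.536, b = sin(fδ)/sin δ ≈ 1.108.
p = a·p₁ + b·p₂ ≈ (0.366, -0.748, -0.554); φ = arcsin(p_z) ≈ -33.63°, λ = atan2(p_y, p_x) ≈ -63.91°.

≈ (34°S, 64°W)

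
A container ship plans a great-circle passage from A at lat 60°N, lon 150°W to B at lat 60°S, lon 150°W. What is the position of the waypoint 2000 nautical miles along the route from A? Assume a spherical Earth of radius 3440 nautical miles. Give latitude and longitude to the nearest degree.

≈ lat 27°N, lon 150°W

From cos δ = sin φ₁ sin φ₂ + cos φ₁ cos φ₂ cos Δλ, the central angle is δ ≈ 2.094 rad (120.0°). The total great-circle distance is δ·R ≈ 2.094 × 3440 ≈ 7205 nmi, so the target fraction is f = 2000/7205 ≈ 0.278.
Interpolate at f ≈ 0.278 with slerp weights a = sin((1−f)δ)/sin δ ≈ 1.153, b = sin(fδ)/sin δ ≈ 0.634.
p = a·p₁ + b·p₂ ≈ (-0.774, -0.447, 0.449); φ = arcsin(p_z) ≈ 26.69°, λ = atan2(p_y, p_x) ≈ -150.00°.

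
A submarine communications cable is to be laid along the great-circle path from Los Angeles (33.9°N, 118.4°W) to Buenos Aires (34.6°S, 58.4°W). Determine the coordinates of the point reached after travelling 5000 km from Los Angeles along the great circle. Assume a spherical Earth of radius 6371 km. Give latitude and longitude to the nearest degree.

≈ (1°S, 88°W)

The haversine formula gives a central angle δ ≈ 1.546 rad (88.6°) between the endpoints. The total great-circle distance is δ·R ≈ 1.546 × 6371 ≈ 9849 km, so the target fraction is f = 5000/9849 ≈ 0.508.
Interpolate at f ≈ 0.508 with slerp weights a = sin((1−f)δ)/sin δ ≈ 0.690, b = sin(fδ)/sin δ ≈ 0.707.
p = a·p₁ + b·p₂ ≈ (0.033, -0.999, -0.017); φ = arcsin(p_z) ≈ -0.95°, λ = atan2(p_y, p_x) ≈ -88.14°.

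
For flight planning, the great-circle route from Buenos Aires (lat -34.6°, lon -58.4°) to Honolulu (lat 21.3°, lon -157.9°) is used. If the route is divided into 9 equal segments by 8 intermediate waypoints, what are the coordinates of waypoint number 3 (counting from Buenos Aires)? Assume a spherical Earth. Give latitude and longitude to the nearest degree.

Convert each endpoint to a unit vector on the sphere (x = cos φ cos λ, y = cos φ sin λ, z = sin φ).
The central angle between the endpoints is δ = arccos(p₁·p₂) ≈ 1.910 rad (109.4°).
Interpolate at f = 3/9 with slerp weights a = sin((1−f)δ)/sin δ ≈ 1.014, b = sin(fδ)/sin δ ≈ 0.631.
p = a·p₁ + b·p₂ ≈ (-0.107, -0.932, -0.347); φ = arcsin(p_z) ≈ -20.29°, λ = atan2(p_y, p_x) ≈ -96.55°.

≈ lat -20°, lon -97°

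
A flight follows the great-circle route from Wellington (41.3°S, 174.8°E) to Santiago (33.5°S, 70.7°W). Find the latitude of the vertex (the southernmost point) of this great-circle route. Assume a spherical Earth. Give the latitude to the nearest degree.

The great circle lies in the plane with unit normal n̂ = (p₁ × p₂)/|p₁ × p₂|.
Here n̂_z ≈ +0.573; the vertex latitude is φ_max = arccos|n̂_z| ≈ 55.0°.
Check via Clairaut: cos φ_max = |cos φ₁| · sin C = cos(41.3°)·sin(130.3°) ≈ 0.573, again giving ≈ 55.0°.

≈ 55°S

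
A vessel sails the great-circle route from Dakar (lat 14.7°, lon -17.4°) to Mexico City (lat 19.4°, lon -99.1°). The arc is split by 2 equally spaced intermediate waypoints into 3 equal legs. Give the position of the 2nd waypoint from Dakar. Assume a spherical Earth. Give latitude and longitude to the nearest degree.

The haversine formula gives a central angle δ ≈ 1.353 rad (77.5°) between the endpoints.
Interpolate at f = 2/3 with slerp weights a = sin((1−f)δ)/sin δ ≈ 0.446, b = sin(fδ)/sin δ ≈ 0.804.
p = a·p₁ + b·p₂ ≈ (0.292, -0.878, 0.380); φ = arcsin(p_z) ≈ 22.35°, λ = atan2(p_y, p_x) ≈ -71.58°.

≈ lat 22°, lon -72°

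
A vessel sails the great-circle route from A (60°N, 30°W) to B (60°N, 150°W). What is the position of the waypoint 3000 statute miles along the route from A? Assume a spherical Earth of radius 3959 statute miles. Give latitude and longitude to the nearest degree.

≈ (66°N, 139°W)

Write both endpoints as unit vectors p₁, p₂ with components (cos φ cos λ, cos φ sin λ, sin φ).
The central angle between the endpoints is δ = arccos(p₁·p₂) ≈ 0.896 rad (51.3°). The total great-circle distance is δ·R ≈ 0.896 × 3959 ≈ 3546 mi, so the target fraction is f = 3000/3546 ≈ 0.846.
Interpolate at f ≈ 0.846 with slerp weights a = sin((1−f)δ)/sin δ ≈ 0.176, b = sin(fδ)/sin δ ≈ 0.880.
p = a·p₁ + b·p₂ ≈ (-0.305, -0.264, 0.915); φ = arcsin(p_z) ≈ 66.20°, λ = atan2(p_y, p_x) ≈ -139.11°.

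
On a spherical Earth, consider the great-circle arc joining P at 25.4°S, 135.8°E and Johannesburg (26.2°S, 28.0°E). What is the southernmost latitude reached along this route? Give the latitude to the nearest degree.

≈ 39°S

The great circle lies in the plane with unit normal n̂ = (p₁ × p₂)/|p₁ × p₂|.
Here n̂_z ≈ -0.773; the vertex latitude is φ_max = arccos|n̂_z| ≈ 39.4°.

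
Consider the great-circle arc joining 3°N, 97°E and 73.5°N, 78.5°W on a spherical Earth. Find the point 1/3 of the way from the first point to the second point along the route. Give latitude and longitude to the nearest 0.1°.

≈ 37.5°N, 96.1°E

The haversine formula gives a central angle δ ≈ 1.806 rad (103.4°) between the endpoints.
Interpolate at f = 1/3 with slerp weights a = sin((1−f)δ)/sin δ ≈ 0.960, b = sin(fδ)/sin δ ≈ 0.582.
p = a·p₁ + b·p₂ ≈ (-0.084, 0.789, 0.608); φ = arcsin(p_z) ≈ 37.47°, λ = atan2(p_y, p_x) ≈ 96.06°.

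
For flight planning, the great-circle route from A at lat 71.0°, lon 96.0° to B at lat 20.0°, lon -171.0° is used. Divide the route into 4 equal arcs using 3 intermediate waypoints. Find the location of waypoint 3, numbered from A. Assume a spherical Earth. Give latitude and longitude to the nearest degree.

≈ lat 37°, lon -179°

Write both endpoints as unit vectors p₁, p₂ with components (cos φ cos λ, cos φ sin λ, sin φ).
The central angle between the endpoints is δ = arccos(p₁·p₂) ≈ 1.258 rad (72.1°).
Interpolate at f = 3/4 with slerp weights a = sin((1−f)δ)/sin δ ≈ 0.325, b = sin(fδ)/sin δ ≈ 0.851.
p = a·p₁ + b·p₂ ≈ (-0.801, -0.020, 0.599); φ = arcsin(p_z) ≈ 36.76°, λ = atan2(p_y, p_x) ≈ -178.58°.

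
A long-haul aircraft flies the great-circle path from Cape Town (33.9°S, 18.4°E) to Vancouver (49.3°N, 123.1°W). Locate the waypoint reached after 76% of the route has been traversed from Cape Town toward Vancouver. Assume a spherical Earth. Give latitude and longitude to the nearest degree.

Write both endpoints as unit vectors p₁, p₂ with components (cos φ cos λ, cos φ sin λ, sin φ).
The central angle between the endpoints is δ = arccos(p₁·p₂) ≈ 2.580 rad (147.8°).
Interpolate at f = 0.76 with slerp weights a = sin((1−f)δ)/sin δ ≈ 1.090, b = sin(fδ)/sin δ ≈ 1.737.
p = a·p₁ + b·p₂ ≈ (0.240, -0.663, 0.709); φ = arcsin(p_z) ≈ 45.14°, λ = atan2(p_y, p_x) ≈ -70.12°.

≈ (45°N, 70°W)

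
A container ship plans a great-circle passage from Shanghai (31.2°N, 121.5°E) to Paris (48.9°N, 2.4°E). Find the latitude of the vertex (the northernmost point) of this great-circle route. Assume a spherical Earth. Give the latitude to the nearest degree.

≈ 60°N

The great circle lies in the plane with unit normal n̂ = (p₁ × p₂)/|p₁ × p₂|.
Here n̂_z ≈ -0.495; the vertex latitude is φ_max = arccos|n̂_z| ≈ 60.3°.
Check via Clairaut: cos φ_max = |cos φ₁| · sin C = cos(31.2°)·sin(35.3°) ≈ 0.495, again giving ≈ 60.3°.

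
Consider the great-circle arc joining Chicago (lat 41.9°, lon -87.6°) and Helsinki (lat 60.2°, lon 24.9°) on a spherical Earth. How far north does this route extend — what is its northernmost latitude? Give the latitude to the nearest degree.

The great circle lies in the plane with unit normal n̂ = (p₁ × p₂)/|p₁ × p₂|.
Here n̂_z ≈ +0.380; the vertex latitude is φ_max = arccos|n̂_z| ≈ 67.7°.
Check via Clairaut: cos φ_max = |cos φ₁| · sin C = cos(41.9°)·sin(30.7°) ≈ 0.380, again giving ≈ 67.7°.

≈ 68°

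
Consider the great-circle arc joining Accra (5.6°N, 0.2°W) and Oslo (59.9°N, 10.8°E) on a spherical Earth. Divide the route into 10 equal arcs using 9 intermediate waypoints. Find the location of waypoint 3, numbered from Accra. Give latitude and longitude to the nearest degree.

≈ 22°N, 2°E

Write both endpoints as unit vectors p₁, p₂ with components (cos φ cos λ, cos φ sin λ, sin φ).
The central angle between the endpoints is δ = arccos(p₁·p₂) ≈ 0.959 rad (54.9°).
Interpolate at f = 3/10 with slerp weights a = sin((1−f)δ)/sin δ ≈ 0.760, b = sin(fδ)/sin δ ≈ 0.347.
p = a·p₁ + b·p₂ ≈ (0.927, 0.030, 0.374); φ = arcsin(p_z) ≈ 21.96°, λ = atan2(p_y, p_x) ≈ 1.85°.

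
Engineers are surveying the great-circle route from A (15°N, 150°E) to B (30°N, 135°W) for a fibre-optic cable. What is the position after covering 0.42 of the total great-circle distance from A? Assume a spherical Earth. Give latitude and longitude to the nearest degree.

Convert each endpoint to a unit vector on the sphere (x = cos φ cos λ, y = cos φ sin λ, z = sin φ).
The central angle between the endpoints is δ = arccos(p₁·p₂) ≈ 1.218 rad (69.8°).
Interpolate at f = 0.42 with slerp weights a = sin((1−f)δ)/sin δ ≈ 0.692, b = sin(fδ)/sin δ ≈ 0.522.
p = a·p₁ + b·p₂ ≈ (-0.898, 0.015, 0.440); φ = arcsin(p_z) ≈ 26.09°, λ = atan2(p_y, p_x) ≈ 179.07°.

≈ (26°N, 179°E)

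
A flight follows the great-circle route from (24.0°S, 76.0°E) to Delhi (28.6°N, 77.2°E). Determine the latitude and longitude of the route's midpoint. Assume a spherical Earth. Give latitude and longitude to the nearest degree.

≈ (2°N, 77°E)

The haversine formula gives a central angle δ ≈ 0.918 rad (52.6°) between the endpoints.
Interpolate at f = 1/2 with slerp weights a = sin((1−f)δ)/sin δ ≈ 0.558, b = sin(fδ)/sin δ ≈ 0.558.
p = a·p₁ + b·p₂ ≈ (0.232, 0.972, 0.040); φ = arcsin(p_z) ≈ 2.30°, λ = atan2(p_y, p_x) ≈ 76.59°.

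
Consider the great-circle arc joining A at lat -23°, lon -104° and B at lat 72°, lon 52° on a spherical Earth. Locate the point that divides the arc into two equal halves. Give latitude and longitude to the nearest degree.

Convert each endpoint to a unit vector on the sphere (x = cos φ cos λ, y = cos φ sin λ, z = sin φ).
The central angle between the endpoints is δ = arccos(p₁·p₂) ≈ 2.254 rad (129.2°).
Interpolate at f = 1/2 with slerp weights a = sin((1−f)δ)/sin δ ≈ 1.165, b = sin(fδ)/sin δ ≈ 1.165.
p = a·p₁ + b·p₂ ≈ (-0.038, -0.757, 0.653); φ = arcsin(p_z) ≈ 40.74°, λ = atan2(p_y, p_x) ≈ -92.86°.

≈ lat 41°, lon -93°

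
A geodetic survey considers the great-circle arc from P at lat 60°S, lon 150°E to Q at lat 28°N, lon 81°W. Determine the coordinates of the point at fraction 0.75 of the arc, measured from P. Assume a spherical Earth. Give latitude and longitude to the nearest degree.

≈ lat 1°S, lon 98°W

Write both endpoints as unit vectors p₁, p₂ with components (cos φ cos λ, cos φ sin λ, sin φ).
The central angle between the endpoints is δ = arccos(p₁·p₂) ≈ 2.325 rad (133.2°).
Interpolate at f = 0.75 with slerp weights a = sin((1−f)δ)/sin δ ≈ 0.753, b = sin(fδ)/sin δ ≈ 1.351.
p = a·p₁ + b·p₂ ≈ (-0.139, -0.990, -0.018); φ = arcsin(p_z) ≈ -1.02°, λ = atan2(p_y, p_x) ≈ -98.02°.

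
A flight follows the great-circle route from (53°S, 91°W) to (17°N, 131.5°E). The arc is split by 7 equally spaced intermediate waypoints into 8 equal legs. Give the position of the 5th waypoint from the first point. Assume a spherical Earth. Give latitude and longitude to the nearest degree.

≈ (25°S, 158°E)

The haversine formula gives a central angle δ ≈ 2.289 rad (131.1°) between the endpoints.
Interpolate at f = 5/8 with slerp weights a = sin((1−f)δ)/sin δ ≈ 1.005, b = sin(fδ)/sin δ ≈ 1.315.
p = a·p₁ + b·p₂ ≈ (-0.844, 0.337, -0.418); φ = arcsin(p_z) ≈ -24.71°, λ = atan2(p_y, p_x) ≈ 158.22°.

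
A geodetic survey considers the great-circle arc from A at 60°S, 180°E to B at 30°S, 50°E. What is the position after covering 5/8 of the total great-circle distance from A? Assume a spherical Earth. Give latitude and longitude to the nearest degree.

The haversine formula gives a central angle δ ≈ 1.415 rad (81.1°) between the endpoints.
Interpolate at f = 5/8 with slerp weights a = sin((1−f)δ)/sin δ ≈ 0.512, b = sin(fδ)/sin δ ≈ 0.783.
p = a·p₁ + b·p₂ ≈ (0.180, 0.520, -0.835); φ = arcsin(p_z) ≈ -56.65°, λ = atan2(p_y, p_x) ≈ 70.92°.

≈ 57°S, 71°E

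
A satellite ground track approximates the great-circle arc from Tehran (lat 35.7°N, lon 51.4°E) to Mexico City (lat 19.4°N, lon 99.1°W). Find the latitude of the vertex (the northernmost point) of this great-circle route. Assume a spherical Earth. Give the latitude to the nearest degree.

The great circle lies in the plane with unit normal n̂ = (p₁ × p₂)/|p₁ × p₂|.
Here n̂_z ≈ -0.428; the vertex latitude is φ_max = arccos|n̂_z| ≈ 64.7°.
Check via Clairaut: cos φ_max = |cos φ₁| · sin C = cos(35.7°)·sin(31.8°) ≈ 0.428, again giving ≈ 64.7°.

≈ 65°N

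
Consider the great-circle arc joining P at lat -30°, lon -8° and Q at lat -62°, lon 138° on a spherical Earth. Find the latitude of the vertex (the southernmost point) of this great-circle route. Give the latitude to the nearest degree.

≈ -77°

The great circle lies in the plane with unit normal n̂ = (p₁ × p₂)/|p₁ × p₂|.
Here n̂_z ≈ +0.229; the vertex latitude is φ_max = arccos|n̂_z| ≈ 76.8°.
Check via Clairaut: cos φ_max = |cos φ₁| · sin C = cos(30.0°)·sin(164.7°) ≈ 0.229, again giving ≈ 76.8°.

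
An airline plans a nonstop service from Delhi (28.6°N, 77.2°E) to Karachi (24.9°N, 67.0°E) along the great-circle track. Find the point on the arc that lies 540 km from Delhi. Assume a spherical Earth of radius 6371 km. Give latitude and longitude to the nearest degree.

≈ 27°N, 72°E

Convert each endpoint to a unit vector on the sphere (x = cos φ cos λ, y = cos φ sin λ, z = sin φ).
The central angle between the endpoints is δ = arccos(p₁·p₂) ≈ 0.172 rad (9.8°). The total great-circle distance is δ·R ≈ 0.172 × 6371 ≈ 1093 km, so the target fraction is f = 540/1093 ≈ 0.494.
Interpolate at f ≈ 0.494 with slerp weights a = sin((1−f)δ)/sin δ ≈ 0.508, b = sin(fδ)/sin δ ≈ 0.496.
p = a·p₁ + b·p₂ ≈ (0.275, 0.849, 0.452); φ = arcsin(p_z) ≈ 26.86°, λ = atan2(p_y, p_x) ≈ 72.08°.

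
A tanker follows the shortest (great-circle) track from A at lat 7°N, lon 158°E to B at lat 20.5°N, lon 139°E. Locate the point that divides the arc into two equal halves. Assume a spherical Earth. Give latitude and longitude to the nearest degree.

≈ lat 14°N, lon 149°E

The haversine formula gives a central angle δ ≈ 0.398 rad (22.8°) between the endpoints.
Interpolate at f = 1/2 with slerp weights a = sin((1−f)δ)/sin δ ≈ 0.510, b = sin(fδ)/sin δ ≈ 0.510.
p = a·p₁ + b·p₂ ≈ (-0.830, 0.503, 0.241); φ = arcsin(p_z) ≈ 13.93°, λ = atan2(p_y, p_x) ≈ 148.78°.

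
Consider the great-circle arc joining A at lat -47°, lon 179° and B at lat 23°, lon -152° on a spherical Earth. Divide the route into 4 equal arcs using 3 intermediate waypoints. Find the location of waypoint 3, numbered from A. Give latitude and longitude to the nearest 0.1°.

Write both endpoints as unit vectors p₁, p₂ with components (cos φ cos λ, cos φ sin λ, sin φ).
The central angle between the endpoints is δ = arccos(p₁·p₂) ≈ 1.304 rad (74.7°).
Interpolate at f = 3/4 with slerp weights a = sin((1−f)δ)/sin δ ≈ 0.332, b = sin(fδ)/sin δ ≈ 0.860.
p = a·p₁ + b·p₂ ≈ (-0.925, -0.368, 0.093); φ = arcsin(p_z) ≈ 5.34°, λ = atan2(p_y, p_x) ≈ -158.33°.

≈ lat 5.3°, lon -158.3°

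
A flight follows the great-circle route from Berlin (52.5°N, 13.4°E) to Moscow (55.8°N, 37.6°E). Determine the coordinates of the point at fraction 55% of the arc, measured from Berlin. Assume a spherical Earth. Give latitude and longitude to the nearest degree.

≈ 55°N, 26°E

Convert each endpoint to a unit vector on the sphere (x = cos φ cos λ, y = cos φ sin λ, z = sin φ).
The central angle between the endpoints is δ = arccos(p₁·p₂) ≈ 0.253 rad (14.5°).
Interpolate at f = 0.55 with slerp weights a = sin((1−f)δ)/sin δ ≈ 0.454, b = sin(fδ)/sin δ ≈ 0.554.
p = a·p₁ + b·p₂ ≈ (0.516, 0.254, 0.818); φ = arcsin(p_z) ≈ 54.92°, λ = atan2(p_y, p_x) ≈ 26.24°.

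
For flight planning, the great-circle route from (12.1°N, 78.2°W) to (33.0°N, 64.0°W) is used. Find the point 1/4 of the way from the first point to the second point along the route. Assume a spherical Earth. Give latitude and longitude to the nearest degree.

≈ (17°N, 75°W)

Convert each endpoint to a unit vector on the sphere (x = cos φ cos λ, y = cos φ sin λ, z = sin φ).
The central angle between the endpoints is δ = arccos(p₁·p₂) ≈ 0.430 rad (24.6°).
Interpolate at f = 1/4 with slerp weights a = sin((1−f)δ)/sin δ ≈ 0.760, b = sin(fδ)/sin δ ≈ 0.257.
p = a·p₁ + b·p₂ ≈ (0.247, -0.922, 0.300); φ = arcsin(p_z) ≈ 17.43°, λ = atan2(p_y, p_x) ≈ -75.02°.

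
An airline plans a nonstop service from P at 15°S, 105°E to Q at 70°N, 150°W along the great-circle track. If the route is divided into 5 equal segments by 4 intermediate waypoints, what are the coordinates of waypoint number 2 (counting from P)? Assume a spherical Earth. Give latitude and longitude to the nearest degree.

Convert each endpoint to a unit vector on the sphere (x = cos φ cos λ, y = cos φ sin λ, z = sin φ).
The central angle between the endpoints is δ = arccos(p₁·p₂) ≈ 1.906 rad (109.2°).
Interpolate at f = 2/5 with slerp weights a = sin((1−f)δ)/sin δ ≈ 0.964, b = sin(fδ)/sin δ ≈ 0.731.
p = a·p₁ + b·p₂ ≈ (-0.457, 0.774, 0.438); φ = arcsin(p_z) ≈ 25.96°, λ = atan2(p_y, p_x) ≈ 120.59°.

≈ 26°N, 121°E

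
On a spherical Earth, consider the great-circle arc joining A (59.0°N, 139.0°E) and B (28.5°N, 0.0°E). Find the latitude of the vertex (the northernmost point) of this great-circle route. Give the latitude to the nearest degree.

The great circle lies in the plane with unit normal n̂ = (p₁ × p₂)/|p₁ × p₂|.
Here n̂_z ≈ -0.298; the vertex latitude is φ_max = arccos|n̂_z| ≈ 72.7°.
Check via Clairaut: cos φ_max = |cos φ₁| · sin C = cos(59.0°)·sin(35.3°) ≈ 0.298, again giving ≈ 72.7°.

≈ 73°N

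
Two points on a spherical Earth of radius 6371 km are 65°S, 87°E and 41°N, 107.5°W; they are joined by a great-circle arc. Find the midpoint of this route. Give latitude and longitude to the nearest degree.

The haversine formula gives a central angle δ ≈ 2.698 rad (154.6°) between the endpoints.
Interpolate at f = 1/2 with slerp weights a = sin((1−f)δ)/sin δ ≈ 2.275, b = sin(fδ)/sin δ ≈ 2.275.
p = a·p₁ + b·p₂ ≈ (-0.466, -0.677, -0.569); φ = arcsin(p_z) ≈ -34.70°, λ = atan2(p_y, p_x) ≈ -124.53°.

≈ 35°S, 125°W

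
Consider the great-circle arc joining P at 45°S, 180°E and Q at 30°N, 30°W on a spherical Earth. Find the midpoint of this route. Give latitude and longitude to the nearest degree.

≈ 25°S, 84°W

The haversine formula gives a central angle δ ≈ 2.655 rad (152.1°) between the endpoints.
Interpolate at f = 1/2 with slerp weights a = sin((1−f)δ)/sin δ ≈ 2.075, b = sin(fδ)/sin δ ≈ 2.075.
p = a·p₁ + b·p₂ ≈ (0.089, -0.899, -0.430); φ = arcsin(p_z) ≈ -25.45°, λ = atan2(p_y, p_x) ≈ -84.34°.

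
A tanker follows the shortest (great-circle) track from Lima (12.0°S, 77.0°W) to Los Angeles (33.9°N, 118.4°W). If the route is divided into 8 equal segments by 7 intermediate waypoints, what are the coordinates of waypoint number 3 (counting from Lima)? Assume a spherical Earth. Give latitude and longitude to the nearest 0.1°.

≈ (5.8°N, 91.1°W)

The haversine formula gives a central angle δ ≈ 1.055 rad (60.5°) between the endpoints.
Interpolate at f = 3/8 with slerp weights a = sin((1−f)δ)/sin δ ≈ 0.704, b = sin(fδ)/sin δ ≈ 0.443.
p = a·p₁ + b·p₂ ≈ (-0.020, -0.995, 0.101); φ = arcsin(p_z) ≈ 5.78°, λ = atan2(p_y, p_x) ≈ -91.15°.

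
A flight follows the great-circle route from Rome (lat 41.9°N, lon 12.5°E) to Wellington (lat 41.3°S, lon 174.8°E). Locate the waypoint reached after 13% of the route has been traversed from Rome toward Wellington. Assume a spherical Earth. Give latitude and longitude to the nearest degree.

The haversine formula gives a central angle δ ≈ 2.911 rad (166.8°) between the endpoints.
Interpolate at f = 0.13 with slerp weights a = sin((1−f)δ)/sin δ ≈ 2.501, b = sin(fδ)/sin δ ≈ 1.615.
p = a·p₁ + b·p₂ ≈ (0.609, 0.513, 0.605); φ = arcsin(p_z) ≈ 37.20°, λ = atan2(p_y, p_x) ≈ 40.08°.

≈ lat 37°N, lon 40°E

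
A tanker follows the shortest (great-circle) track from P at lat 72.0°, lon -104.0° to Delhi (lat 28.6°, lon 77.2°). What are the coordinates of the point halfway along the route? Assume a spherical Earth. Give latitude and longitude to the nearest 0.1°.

≈ lat 68.3°, lon 77.9°

From cos δ = sin φ₁ sin φ₂ + cos φ₁ cos φ₂ cos Δλ, the central angle is δ ≈ 1.386 rad (79.4°).
Interpolate at f = 1/2 with slerp weights a = sin((1−f)δ)/sin δ ≈ 0.650, b = sin(fδ)/sin δ ≈ 0.650.
p = a·p₁ + b·p₂ ≈ (0.078, 0.362, 0.929); φ = arcsin(p_z) ≈ 68.30°, λ = atan2(p_y, p_x) ≈ 77.85°.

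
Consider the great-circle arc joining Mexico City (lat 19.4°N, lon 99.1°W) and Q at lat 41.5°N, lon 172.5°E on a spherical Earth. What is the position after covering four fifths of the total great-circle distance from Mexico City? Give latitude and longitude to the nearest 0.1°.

The haversine formula gives a central angle δ ≈ 1.329 rad (76.1°) between the endpoints.
Interpolate at f = 4/5 with slerp weights a = sin((1−f)δ)/sin δ ≈ 0.271, b = sin(fδ)/sin δ ≈ 0.900.
p = a·p₁ + b·p₂ ≈ (-0.709, -0.164, 0.686); φ = arcsin(p_z) ≈ 43.33°, λ = atan2(p_y, p_x) ≈ -166.97°.

≈ lat 43.3°N, lon 167.0°W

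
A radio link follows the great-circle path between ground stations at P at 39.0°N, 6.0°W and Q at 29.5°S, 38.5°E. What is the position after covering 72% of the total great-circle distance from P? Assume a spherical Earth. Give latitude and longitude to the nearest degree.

From cos δ = sin φ₁ sin φ₂ + cos φ₁ cos φ₂ cos Δλ, the central angle is δ ≈ 1.397 rad (80.1°).
Interpolate at f = 0.72 with slerp weights a = sin((1−f)δ)/sin δ ≈ 0.387, b = sin(fδ)/sin δ ≈ 0.858.
p = a·p₁ + b·p₂ ≈ (0.883, 0.433, -0.179); φ = arcsin(p_z) ≈ -10.29°, λ = atan2(p_y, p_x) ≈ 26.12°.

≈ 10°S, 26°E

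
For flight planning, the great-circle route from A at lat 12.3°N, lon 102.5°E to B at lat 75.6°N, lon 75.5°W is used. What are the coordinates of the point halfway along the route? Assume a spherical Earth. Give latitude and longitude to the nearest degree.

Write both endpoints as unit vectors p₁, p₂ with components (cos φ cos λ, cos φ sin λ, sin φ).
The central angle between the endpoints is δ = arccos(p₁·p₂) ≈ 1.607 rad (92.1°).
Interpolate at f = 1/2 with slerp weights a = sin((1−f)δ)/sin δ ≈ 0.720, b = sin(fδ)/sin δ ≈ 0.720.
p = a·p₁ + b·p₂ ≈ (-0.107, 0.514, 0.851); φ = arcsin(p_z) ≈ 58.34°, λ = atan2(p_y, p_x) ≈ 101.82°.

≈ lat 58°N, lon 102°E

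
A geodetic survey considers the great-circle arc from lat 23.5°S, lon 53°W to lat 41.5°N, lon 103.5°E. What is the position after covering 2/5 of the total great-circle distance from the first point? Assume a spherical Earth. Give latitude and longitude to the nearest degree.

≈ lat 24°N, lon 13°W

From cos δ = sin φ₁ sin φ₂ + cos φ₁ cos φ₂ cos Δλ, the central angle is δ ≈ 2.677 rad (153.4°).
Interpolate at f = 2/5 with slerp weights a = sin((1−f)δ)/sin δ ≈ 2.231, b = sin(fδ)/sin δ ≈ 1.959.
p = a·p₁ + b·p₂ ≈ (0.889, -0.207, 0.409); φ = arcsin(p_z) ≈ 24.12°, λ = atan2(p_y, p_x) ≈ -13.12°.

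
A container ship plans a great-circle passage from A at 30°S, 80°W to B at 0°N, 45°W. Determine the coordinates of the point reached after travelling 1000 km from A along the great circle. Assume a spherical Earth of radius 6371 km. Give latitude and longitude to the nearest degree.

From cos δ = sin φ₁ sin φ₂ + cos φ₁ cos φ₂ cos Δλ, the central angle is δ ≈ 0.782 rad (44.8°). The total great-circle distance is δ·R ≈ 0.782 × 6371 ≈ 4983 km, so the target fraction is f = 1000/4983 ≈ 0.201.
Interpolate at f ≈ 0.201 with slerp weights a = sin((1−f)δ)/sin δ ≈ 0.830, b = sin(fδ)/sin δ ≈ 0.222.
p = a·p₁ + b·p₂ ≈ (0.282, -0.865, -0.415); φ = arcsin(p_z) ≈ -24.53°, λ = atan2(p_y, p_x) ≈ -71.96°.

≈ 25°S, 72°W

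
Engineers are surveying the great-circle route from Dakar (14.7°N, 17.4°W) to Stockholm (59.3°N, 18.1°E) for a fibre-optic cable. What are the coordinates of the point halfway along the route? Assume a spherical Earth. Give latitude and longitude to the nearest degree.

≈ (38°N, 5°W)

Write both endpoints as unit vectors p₁, p₂ with components (cos φ cos λ, cos φ sin λ, sin φ).
The central angle between the endpoints is δ = arccos(p₁·p₂) ≈ 0.902 rad (51.7°).
Interpolate at f = 1/2 with slerp weights a = sin((1−f)δ)/sin δ ≈ 0.556, b = sin(fδ)/sin δ ≈ 0.556.
p = a·p₁ + b·p₂ ≈ (0.782, -0.073, 0.619); φ = arcsin(p_z) ≈ 38.22°, λ = atan2(p_y, p_x) ≈ -5.30°.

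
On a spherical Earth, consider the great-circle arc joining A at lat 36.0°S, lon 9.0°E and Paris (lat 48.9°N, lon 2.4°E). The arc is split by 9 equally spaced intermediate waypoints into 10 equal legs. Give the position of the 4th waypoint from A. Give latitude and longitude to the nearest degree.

From cos δ = sin φ₁ sin φ₂ + cos φ₁ cos φ₂ cos Δλ, the central angle is δ ≈ 1.485 rad (85.1°).
Interpolate at f = 4/10 with slerp weights a = sin((1−f)δ)/sin δ ≈ 0.781, b = sin(fδ)/sin δ ≈ 0.562.
p = a·p₁ + b·p₂ ≈ (0.993, 0.114, -0.035); φ = arcsin(p_z) ≈ -2.03°, λ = atan2(p_y, p_x) ≈ 6.57°.

≈ lat 2°S, lon 7°E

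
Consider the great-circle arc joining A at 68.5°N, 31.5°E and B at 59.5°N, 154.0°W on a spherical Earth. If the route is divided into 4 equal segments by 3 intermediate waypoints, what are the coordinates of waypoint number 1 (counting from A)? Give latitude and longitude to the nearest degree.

The haversine formula gives a central angle δ ≈ 0.906 rad (51.9°) between the endpoints.
Interpolate at f = 1/4 with slerp weights a = sin((1−f)δ)/sin δ ≈ 0.798, b = sin(fδ)/sin δ ≈ 0.285.
p = a·p₁ + b·p₂ ≈ (0.119, 0.089, 0.989); φ = arcsin(p_z) ≈ 81.42°, λ = atan2(p_y, p_x) ≈ 36.84°.

≈ 81°N, 37°E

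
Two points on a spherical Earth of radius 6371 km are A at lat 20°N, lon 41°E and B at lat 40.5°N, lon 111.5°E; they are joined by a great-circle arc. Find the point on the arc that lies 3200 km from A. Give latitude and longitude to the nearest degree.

The haversine formula gives a central angle δ ≈ 1.092 rad (62.6°) between the endpoints. The total great-circle distance is δ·R ≈ 1.092 × 6371 ≈ 6958 km, so the target fraction is f = 3200/6958 ≈ 0.460.
Interpolate at f ≈ 0.460 with slerp weights a = sin((1−f)δ)/sin δ ≈ 0.627, b = sin(fδ)/sin δ ≈ 0.542.
p = a·p₁ + b·p₂ ≈ (0.293, 0.770, 0.567); φ = arcsin(p_z) ≈ 34.51°, λ = atan2(p_y, p_x) ≈ 69.15°.

≈ lat 35°N, lon 69°E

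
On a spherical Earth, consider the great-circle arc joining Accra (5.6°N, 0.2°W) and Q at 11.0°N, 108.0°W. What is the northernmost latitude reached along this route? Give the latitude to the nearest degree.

The great circle lies in the plane with unit normal n̂ = (p₁ × p₂)/|p₁ × p₂|.
Here n̂_z ≈ -0.969; the vertex latitude is φ_max = arccos|n̂_z| ≈ 14.3°.
Check via Clairaut: cos φ_max = |cos φ₁| · sin C = cos(5.6°)·sin(76.8°) ≈ 0.969, again giving ≈ 14.3°.

≈ 14°N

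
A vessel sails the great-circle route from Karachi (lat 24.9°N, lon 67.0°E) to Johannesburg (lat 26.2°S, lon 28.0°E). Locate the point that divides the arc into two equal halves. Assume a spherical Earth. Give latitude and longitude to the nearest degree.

Write both endpoints as unit vectors p₁, p₂ with components (cos φ cos λ, cos φ sin λ, sin φ).
The central angle between the endpoints is δ = arccos(p₁·p₂) ≈ 1.108 rad (63.5°).
Interpolate at f = 1/2 with slerp weights a = sin((1−f)δ)/sin δ ≈ 0.588, b = sin(fδ)/sin δ ≈ 0.588.
p = a·p₁ + b·p₂ ≈ (0.674, 0.739, -0.012); φ = arcsin(p_z) ≈ -0.69°, λ = atan2(p_y, p_x) ≈ 47.61°.

≈ lat 1°S, lon 48°E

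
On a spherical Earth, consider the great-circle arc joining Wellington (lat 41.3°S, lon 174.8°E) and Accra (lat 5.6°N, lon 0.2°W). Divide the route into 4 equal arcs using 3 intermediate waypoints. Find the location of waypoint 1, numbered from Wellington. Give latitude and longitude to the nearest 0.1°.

From cos δ = sin φ₁ sin φ₂ + cos φ₁ cos φ₂ cos Δλ, the central angle is δ ≈ 2.514 rad (144.0°).
Interpolate at f = 1/4 with slerp weights a = sin((1−f)δ)/sin δ ≈ 1.619, b = sin(fδ)/sin δ ≈ 1.001.
p = a·p₁ + b·p₂ ≈ (-0.215, 0.107, -0.971); φ = arcsin(p_z) ≈ -76.10°, λ = atan2(p_y, p_x) ≈ 153.62°.

≈ lat 76.1°S, lon 153.6°E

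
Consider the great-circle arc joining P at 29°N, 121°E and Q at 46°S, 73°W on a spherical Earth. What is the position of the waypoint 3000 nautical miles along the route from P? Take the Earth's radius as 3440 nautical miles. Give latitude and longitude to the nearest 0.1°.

≈ 15.9°S, 143.7°E

Convert each endpoint to a unit vector on the sphere (x = cos φ cos λ, y = cos φ sin λ, z = sin φ).
The central angle between the endpoints is δ = arccos(p₁·p₂) ≈ 2.788 rad (159.8°). The total great-circle distance is δ·R ≈ 2.788 × 3440 ≈ 9592 nmi, so the target fraction is f = 3000/9592 ≈ 0.313.
Interpolate at f ≈ 0.313 with slerp weights a = sin((1−f)δ)/sin δ ≈ 2.720, b = sin(fδ)/sin δ ≈ 2.213.
p = a·p₁ + b·p₂ ≈ (-0.776, 0.569, -0.274); φ = arcsin(p_z) ≈ -15.87°, λ = atan2(p_y, p_x) ≈ 143.75°.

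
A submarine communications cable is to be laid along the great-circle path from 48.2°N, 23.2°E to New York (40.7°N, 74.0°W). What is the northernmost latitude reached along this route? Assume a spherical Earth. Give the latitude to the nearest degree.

≈ 56°N

The great circle lies in the plane with unit normal n̂ = (p₁ × p₂)/|p₁ × p₂|.
Here n̂_z ≈ -0.553; the vertex latitude is φ_max = arccos|n̂_z| ≈ 56.4°.
Check via Clairaut: cos φ_max = |cos φ₁| · sin C = cos(48.2°)·sin(56.1°) ≈ 0.553, again giving ≈ 56.4°.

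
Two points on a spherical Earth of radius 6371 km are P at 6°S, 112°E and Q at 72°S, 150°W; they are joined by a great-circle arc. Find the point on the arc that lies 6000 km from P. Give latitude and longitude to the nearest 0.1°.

Write both endpoints as unit vectors p₁, p₂ with components (cos φ cos λ, cos φ sin λ, sin φ).
The central angle between the endpoints is δ = arccos(p₁·p₂) ≈ 1.514 rad (86.8°). The total great-circle distance is δ·R ≈ 1.514 × 6371 ≈ 9646 km, so the target fraction is f = 6000/9646 ≈ 0.622.
Interpolate at f ≈ 0.622 with slerp weights a = sin((1−f)δ)/sin δ ≈ 0.542, b = sin(fδ)/sin δ ≈ 0.810.
p = a·p₁ + b·p₂ ≈ (-0.419, 0.375, -0.827); φ = arcsin(p_z) ≈ -55.79°, λ = atan2(p_y, p_x) ≈ 138.15°.

≈ 55.8°S, 138.2°E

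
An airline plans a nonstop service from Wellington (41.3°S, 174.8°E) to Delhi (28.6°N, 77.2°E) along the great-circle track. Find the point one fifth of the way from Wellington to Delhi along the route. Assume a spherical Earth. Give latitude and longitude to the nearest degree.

≈ 31°S, 149°E

From cos δ = sin φ₁ sin φ₂ + cos φ₁ cos φ₂ cos Δλ, the central angle is δ ≈ 1.986 rad (113.8°).
Interpolate at f = 1/5 with slerp weights a = sin((1−f)δ)/sin δ ≈ 1.093, b = sin(fδ)/sin δ ≈ 0.423.
p = a·p₁ + b·p₂ ≈ (-0.735, 0.436, -0.519); φ = arcsin(p_z) ≈ -31.25°, λ = atan2(p_y, p_x) ≈ 149.32°.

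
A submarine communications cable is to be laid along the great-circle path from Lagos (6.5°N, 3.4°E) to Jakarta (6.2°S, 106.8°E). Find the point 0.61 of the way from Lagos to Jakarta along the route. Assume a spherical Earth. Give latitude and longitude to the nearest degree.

Convert each endpoint to a unit vector on the sphere (x = cos φ cos λ, y = cos φ sin λ, z = sin φ).
The central angle between the endpoints is δ = arccos(p₁·p₂) ≈ 1.814 rad (104.0°).
Interpolate at f = 0.61 with slerp weights a = sin((1−f)δ)/sin δ ≈ 0.670, b = sin(fδ)/sin δ ≈ 0.921.
p = a·p₁ + b·p₂ ≈ (0.400, 0.916, -0.024); φ = arcsin(p_z) ≈ -1.36°, λ = atan2(p_y, p_x) ≈ 66.44°.

≈ 1°S, 66°E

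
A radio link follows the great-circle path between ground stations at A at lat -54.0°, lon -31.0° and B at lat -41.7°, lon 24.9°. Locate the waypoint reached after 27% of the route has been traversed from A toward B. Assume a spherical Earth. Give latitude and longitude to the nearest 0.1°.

Write both endpoints as unit vectors p₁, p₂ with components (cos φ cos λ, cos φ sin λ, sin φ).
The central angle between the endpoints is δ = arccos(p₁·p₂) ≈ 0.669 rad (38.4°).
Interpolate at f = 0.27 with slerp weights a = sin((1−f)δ)/sin δ ≈ 0.757, b = sin(fδ)/sin δ ≈ 0.290.
p = a·p₁ + b·p₂ ≈ (0.577, -0.138, -0.805); φ = arcsin(p_z) ≈ -53.59°, λ = atan2(p_y, p_x) ≈ -13.44°.

≈ lat -53.6°, lon -13.4°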